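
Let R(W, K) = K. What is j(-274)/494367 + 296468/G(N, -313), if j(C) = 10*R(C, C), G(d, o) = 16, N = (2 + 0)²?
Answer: 36640987979/1977468 ≈ 18529.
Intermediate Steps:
N = 4 (N = 2² = 4)
j(C) = 10*C
j(-274)/494367 + 296468/G(N, -313) = (10*(-274))/494367 + 296468/16 = -2740*1/494367 + 296468*(1/16) = -2740/494367 + 74117/4 = 36640987979/1977468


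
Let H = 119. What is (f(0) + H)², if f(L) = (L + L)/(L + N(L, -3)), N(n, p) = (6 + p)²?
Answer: 14161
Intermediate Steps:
f(L) = 2*L/(9 + L) (f(L) = (L + L)/(L + (6 - 3)²) = (2*L)/(L + 3²) = (2*L)/(L + 9) = (2*L)/(9 + L) = 2*L/(9 + L))
(f(0) + H)² = (2*0/(9 + 0) + 119)² = (2*0/9 + 119)² = (2*0*(⅑) + 119)² = (0 + 119)² = 119² = 14161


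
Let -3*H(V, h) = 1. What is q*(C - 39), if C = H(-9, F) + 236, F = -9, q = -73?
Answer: -43070/3 ≈ -14357.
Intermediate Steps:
H(V, h) = -⅓ (H(V, h) = -⅓*1 = -⅓)
C = 707/3 (C = -⅓ + 236 = 707/3 ≈ 235.67)
q*(C - 39) = -73*(707/3 - 39) = -73*590/3 = -43070/3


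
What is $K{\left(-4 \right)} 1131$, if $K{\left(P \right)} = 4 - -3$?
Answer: $7917$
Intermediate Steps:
$K{\left(P \right)} = 7$ ($K{\left(P \right)} = 4 + 3 = 7$)
$K{\left(-4 \right)} 1131 = 7 \cdot 1131 = 7917$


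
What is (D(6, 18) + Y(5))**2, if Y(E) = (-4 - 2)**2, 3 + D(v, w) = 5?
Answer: 1444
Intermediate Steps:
D(v, w) = 2 (D(v, w) = -3 + 5 = 2)
Y(E) = 36 (Y(E) = (-6)**2 = 36)
(D(6, 18) + Y(5))**2 = (2 + 36)**2 = 38**2 = 1444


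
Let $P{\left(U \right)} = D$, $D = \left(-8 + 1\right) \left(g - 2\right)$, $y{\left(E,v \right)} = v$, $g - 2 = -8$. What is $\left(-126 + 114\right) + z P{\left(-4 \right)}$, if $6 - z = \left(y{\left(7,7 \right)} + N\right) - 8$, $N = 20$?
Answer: $-740$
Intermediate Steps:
$g = -6$ ($g = 2 - 8 = -6$)
$z = -13$ ($z = 6 - \left(\left(7 + 20\right) - 8\right) = 6 - \left(27 - 8\right) = 6 - 19 = -13$)
$D = 56$ ($D = \left(-8 + 1\right) \left(-6 - 2\right) = \left(-7\right) \left(-8\right) = 56$)
$P{\left(U \right)} = 56$
$\left(-126 + 114\right) + z P{\left(-4 \right)} = \left(-126 + 114\right) - 728 = -12 - 728 = -740$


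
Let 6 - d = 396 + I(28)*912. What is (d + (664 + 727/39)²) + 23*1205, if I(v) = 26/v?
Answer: 5243401690/10647 ≈ 4.9248e+5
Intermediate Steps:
d = -8658/7 (d = 6 - (396 + (26/28)*912) = 6 - (396 + (26*(1/28))*912) = 6 - (396 + (13/14)*912) = 6 - (396 + 5928/7) = 6 - 1*8700/7 = 6 - 8700/7 = -8658/7 ≈ -1236.9)
(d + (664 + 727/39)²) + 23*1205 = (-8658/7 + (664 + 727/39)²) + 23*1205 = (-8658/7 + (664 + 727*(1/39))²) + 27715 = (-8658/7 + (664 + 727/39)²) + 27715 = (-8658/7 + (26623/39)²) + 27715 = (-8658/7 + 708784129/1521) + 27715 = 4948320085/10647 + 27715 = 5243401690/10647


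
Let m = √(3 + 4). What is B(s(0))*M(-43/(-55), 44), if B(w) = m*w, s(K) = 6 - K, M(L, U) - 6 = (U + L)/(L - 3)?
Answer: -5193*√7/61 ≈ -225.24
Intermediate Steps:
m = √7 ≈ 2.6458
M(L, U) = 6 + (L + U)/(-3 + L) (M(L, U) = 6 + (U + L)/(L - 3) = 6 + (L + U)/(-3 + L))
B(w) = w*√7 (B(w) = √7*w = w*√7)
B(s(0))*M(-43/(-55), 44) = ((6 - 1*0)*√7)*((-18 + 44 + 7*(-43/(-55)))/(-3 - 43/(-55))) = ((6 + 0)*√7)*((-18 + 44 + 7*(-43*(-1/55)))/(-3 - 43*(-1/55))) = (6*√7)*((-18 + 44 + 7*(43/55))/(-3 + 43/55)) = (6*√7)*((-18 + 44 + 301/55)/(-122/55)) = (6*√7)*(-55/122*1731/55) = (6*√7)*(-1731/122) = -5193*√7/61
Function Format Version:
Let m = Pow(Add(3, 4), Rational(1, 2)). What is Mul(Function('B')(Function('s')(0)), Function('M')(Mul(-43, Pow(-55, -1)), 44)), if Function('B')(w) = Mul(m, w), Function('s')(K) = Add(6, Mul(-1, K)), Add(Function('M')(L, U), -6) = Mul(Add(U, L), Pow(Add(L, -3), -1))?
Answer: Mul(Rational(-5193, 61), Pow(7, Rational(1, 2))) ≈ -225.24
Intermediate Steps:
m = Pow(7, Rational(1, 2)) ≈ 2.6458
Function('M')(L, U) = Add(6, Mul(Pow(Add(-3, L), -1), Add(L, U))) (Function('M')(L, U) = Add(6, Mul(Add(U, L), Pow(Add(L, -3), -1))) = Add(6, Mul(Add(L, U), Pow(Add(-3, L), -1))) = Add(6, Mul(Pow(Add(-3, L), -1), Add(L, U))))
Function('B')(w) = Mul(w, Pow(7, Rational(1, 2))) (Function('B')(w) = Mul(Pow(7, Rational(1, 2)), w) = Mul(w, Pow(7, Rational(1, 2))))
Mul(Function('B')(Function('s')(0)), Function('M')(Mul(-43, Pow(-55, -1)), 44)) = Mul(Mul(Add(6, Mul(-1, 0)), Pow(7, Rational(1, 2))), Mul(Pow(Add(-3, Mul(-43, Pow(-55, -1))), -1), Add(-18, 44, Mul(7, Mul(-43, Pow(-55, -1)))))) = Mul(Mul(Add(6, 0), Pow(7, Rational(1, 2))), Mul(Pow(Add(-3, Mul(-43, Rational(-1, 55))), -1), Add(-18, 44, Mul(7, Mul(-43, Rational(-1, 55)))))) = Mul(Mul(6, Pow(7, Rational(1, 2))), Mul(Pow(Add(-3, Rational(43, 55)), -1), Add(-18, 44, Mul(7, Rational(43, 55))))) = Mul(Mul(6, Pow(7, Rational(1, 2))), Mul(Pow(Rational(-122, 55), -1), Add(-18, 44, Rational(301, 55)))) = Mul(Mul(6, Pow(7, Rational(1, 2))), Mul(Rational(-55, 122), Rational(1731, 55))) = Mul(Mul(6, Pow(7, Rational(1, 2))), Rational(-1731, 122)) = Mul(Rational(-5193, 61), Pow(7, Rational(1, 2)))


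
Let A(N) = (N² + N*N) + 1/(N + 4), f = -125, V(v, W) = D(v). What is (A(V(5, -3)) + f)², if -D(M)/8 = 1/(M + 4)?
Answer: 77945380969/5143824 ≈ 15153.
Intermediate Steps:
D(M) = -8/(4 + M) (D(M) = -8/(M + 4) = -8/(4 + M))
V(v, W) = -8/(4 + v)
A(N) = 1/(4 + N) + 2*N² (A(N) = (N² + N²) + 1/(4 + N) = 2*N² + 1/(4 + N) = 1/(4 + N) + 2*N²)
(A(V(5, -3)) + f)² = ((1 + 2*(-8/(4 + 5))³ + 8*(-8/(4 + 5))²)/(4 - 8/(4 + 5)) - 125)² = ((1 + 2*(-8/9)³ + 8*(-8/9)²)/(4 - 8/9) - 125)² = ((1 + 2*(-512/729) + 8*(64/81))/(28/9) - 125)² = (9*(1 - 1024/729 + 512/81)/28 - 125)² = ((9/28)*(4313/729) - 125)² = (4313/2268 - 125)² = (-279187/2268)² = 77945380969/5143824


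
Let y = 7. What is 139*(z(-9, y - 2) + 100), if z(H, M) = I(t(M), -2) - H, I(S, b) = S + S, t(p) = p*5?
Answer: 22101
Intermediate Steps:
t(p) = 5*p
I(S, b) = 2*S
z(H, M) = -H + 10*M (z(H, M) = 2*(5*M) - H = 10*M - H = -H + 10*M)
139*(z(-9, y - 2) + 100) = 139*((-1*(-9) + 10*(7 - 2)) + 100) = 139*((9 + 10*5) + 100) = 139*((9 + 50) + 100) = 139*(59 + 100) = 139*159 = 22101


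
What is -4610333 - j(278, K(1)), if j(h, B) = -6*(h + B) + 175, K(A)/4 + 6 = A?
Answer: -4608960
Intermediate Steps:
K(A) = -24 + 4*A
j(h, B) = 175 - 6*B - 6*h (j(h, B) = -6*(B + h) + 175 = (-6*B - 6*h) + 175 = 175 - 6*B - 6*h)
-4610333 - j(278, K(1)) = -4610333 - (175 - 6*(-24 + 4*1) - 6*278) = -4610333 - (175 - 6*(-24 + 4) - 1668) = -4610333 - (175 - 6*(-20) - 1668) = -4610333 - (175 + 120 - 1668) = -4610333 - 1*(-1373) = -4610333 + 1373 = -4608960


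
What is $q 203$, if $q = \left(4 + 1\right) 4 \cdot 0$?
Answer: $0$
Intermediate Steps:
$q = 0$ ($q = 5 \cdot 0 = 0$)
$q 203 = 0 \cdot 203 = 0$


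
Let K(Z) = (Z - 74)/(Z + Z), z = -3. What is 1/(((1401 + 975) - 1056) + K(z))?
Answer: 6/7997 ≈ 0.00075028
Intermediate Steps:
K(Z) = (-74 + Z)/(2*Z) (K(Z) = (-74 + Z)/((2*Z)) = (-74 + Z)*(1/(2*Z)) = (-74 + Z)/(2*Z))
1/(((1401 + 975) - 1056) + K(z)) = 1/(((1401 + 975) - 1056) + (1/2)*(-74 - 3)/(-3)) = 1/((2376 - 1056) + (1/2)*(-1/3)*(-77)) = 1/(1320 + 77/6) = 1/(7997/6) = 6/7997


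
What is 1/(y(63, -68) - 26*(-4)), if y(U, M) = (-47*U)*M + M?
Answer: 1/201384 ≈ 4.9656e-6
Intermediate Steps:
y(U, M) = M - 47*M*U (y(U, M) = -47*M*U + M = M - 47*M*U)
1/(y(63, -68) - 26*(-4)) = 1/(-68*(1 - 47*63) - 26*(-4)) = 1/(-68*(1 - 2961) + 104) = 1/(-68*(-2960) + 104) = 1/(201280 + 104) = 1/201384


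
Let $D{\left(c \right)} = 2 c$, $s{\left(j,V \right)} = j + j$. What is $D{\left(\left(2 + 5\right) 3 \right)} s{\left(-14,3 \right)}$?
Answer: $-1176$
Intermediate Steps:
$s{\left(j,V \right)} = 2 j$
$D{\left(\left(2 + 5\right) 3 \right)} s{\left(-14,3 \right)} = 2 \left(2 + 5\right) 3 \cdot 2 \left(-14\right) = 2 \cdot 7 \cdot 3 \left(-28\right) = 2 \cdot 21 \left(-28\right) = 42 \left(-28\right) = -1176$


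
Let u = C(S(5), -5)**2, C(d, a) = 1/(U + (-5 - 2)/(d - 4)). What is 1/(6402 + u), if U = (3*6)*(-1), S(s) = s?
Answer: 625/4001251 ≈ 0.00015620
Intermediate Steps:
U = -18 (U = 18*(-1) = -18)
C(d, a) = 1/(-18 - 7/(-4 + d)) (C(d, a) = 1/(-18 + (-5 - 2)/(d - 4)) = 1/(-18 - 7/(-4 + d)))
u = 1/625 (u = ((4 - 1*5)/(-65 + 18*5))**2 = ((4 - 5)/(-65 + 90))**2 = (-1/25)**2 = 1/625 ≈ 0.0016000)
1/(6402 + u) = 1/(6402 + 1/625) = 1/(4001251/625) = 625/4001251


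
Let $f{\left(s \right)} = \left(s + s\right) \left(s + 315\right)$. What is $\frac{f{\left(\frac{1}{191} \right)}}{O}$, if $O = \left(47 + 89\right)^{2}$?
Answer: $\frac{30083}{168688144} \approx 0.00017834$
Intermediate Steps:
$f{\left(s \right)} = 2 s \left(315 + s\right)$
$O = 18496$ ($O = 136^{2} = 18496$)
$\frac{f{\left(\frac{1}{191} \right)}}{O} = \frac{2 \cdot \frac{1}{191} \left(315 + \frac{1}{191}\right)}{18496} = 2 \cdot \frac{1}{191} \left(315 + \frac{1}{191}\right) \frac{1}{18496} = 2 \cdot \frac{1}{191} \cdot \frac{60166}{191} \cdot \frac{1}{18496} = \frac{120332}{36481} \cdot \frac{1}{18496} = \frac{30083}{168688144}$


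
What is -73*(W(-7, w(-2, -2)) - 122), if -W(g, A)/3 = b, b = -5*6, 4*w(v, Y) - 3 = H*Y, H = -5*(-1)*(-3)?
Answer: 2336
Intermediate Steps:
H = -15 (H = 5*(-3) = -15)
w(v, Y) = 3/4 - 15*Y/4 (w(v, Y) = 3/4 + (-15*Y)/4 = 3/4 - 15*Y/4)
b = -30
W(g, A) = 90 (W(g, A) = -3*(-30) = 90)
-73*(W(-7, w(-2, -2)) - 122) = -73*(90 - 122) = -73*(-32) = 2336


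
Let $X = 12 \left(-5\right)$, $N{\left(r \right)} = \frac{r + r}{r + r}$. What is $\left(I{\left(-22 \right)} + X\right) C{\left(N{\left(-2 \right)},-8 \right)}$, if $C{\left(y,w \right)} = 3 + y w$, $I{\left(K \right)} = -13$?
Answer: $365$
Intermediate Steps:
$N{\left(r \right)} = 1$ ($N{\left(r \right)} = \frac{2 r}{2 r} = 2 r \frac{1}{2 r} = 1$)
$X = -60$
$C{\left(y,w \right)} = 3 + w y$
$\left(I{\left(-22 \right)} + X\right) C{\left(N{\left(-2 \right)},-8 \right)} = \left(-13 - 60\right) \left(3 - 8\right) = - 73 \left(3 - 8\right) = \left(-73\right) \left(-5\right) = 365$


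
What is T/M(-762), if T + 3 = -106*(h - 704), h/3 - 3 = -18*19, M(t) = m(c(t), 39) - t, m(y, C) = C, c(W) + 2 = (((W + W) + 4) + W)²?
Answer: 182423/801 ≈ 227.74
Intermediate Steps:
c(W) = -2 + (4 + 3*W)² (c(W) = -2 + (((W + W) + 4) + W)² = -2 + ((2*W + 4) + W)² = -2 + ((4 + 2*W) + W)² = -2 + (4 + 3*W)²)
M(t) = 39 - t
h = -1017 (h = 9 + 3*(-18*19) = 9 + 3*(-342) = 9 - 1026 = -1017)
T = 182423 (T = -3 - 106*(-1017 - 704) = -3 - 106*(-1721) = -3 + 182426 = 182423)
T/M(-762) = 182423/(39 - 1*(-762)) = 182423/(39 + 762) = 182423/801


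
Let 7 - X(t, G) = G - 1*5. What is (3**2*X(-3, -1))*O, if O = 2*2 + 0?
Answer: 468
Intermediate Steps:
X(t, G) = 12 - G (X(t, G) = 7 - (G - 1*5) = 7 - (G - 5) = 7 - (-5 + G) = 7 + (5 - G) = 12 - G)
O = 4 (O = 4 + 0 = 4)
(3**2*X(-3, -1))*O = (3**2*(12 - 1*(-1)))*4 = (9*(12 + 1))*4 = (9*13)*4 = 117*4 = 468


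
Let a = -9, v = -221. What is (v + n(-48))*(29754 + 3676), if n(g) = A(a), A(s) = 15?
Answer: -6886580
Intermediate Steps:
n(g) = 15
(v + n(-48))*(29754 + 3676) = (-221 + 15)*(29754 + 3676) = -206*33430 = -6886580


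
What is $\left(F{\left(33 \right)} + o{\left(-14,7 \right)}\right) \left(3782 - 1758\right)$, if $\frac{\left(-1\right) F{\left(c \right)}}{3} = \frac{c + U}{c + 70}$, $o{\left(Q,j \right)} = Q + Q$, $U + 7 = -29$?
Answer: $- \frac{5819000}{103} \approx -56495.0$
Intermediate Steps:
$U = -36$ ($U = -7 - 29 = -36$)
$o{\left(Q,j \right)} = 2 Q$
$F{\left(c \right)} = - \frac{3 \left(-36 + c\right)}{70 + c}$ ($F{\left(c \right)} = - 3 \frac{c - 36}{c + 70} = - 3 \frac{-36 + c}{70 + c} = - \frac{3 \left(-36 + c\right)}{70 + c}$)
$\left(F{\left(33 \right)} + o{\left(-14,7 \right)}\right) \left(3782 - 1758\right) = \left(\frac{3 \left(36 - 33\right)}{70 + 33} + 2 \left(-14\right)\right) \left(3782 - 1758\right) = \left(\frac{3 \left(36 - 33\right)}{103} - 28\right) 2024 = \left(3 \cdot \frac{1}{103} \cdot 3 - 28\right) 2024 = \left(\frac{9}{103} - 28\right) 2024 = \left(- \frac{2875}{103}\right) 2024 = - \frac{5819000}{103}$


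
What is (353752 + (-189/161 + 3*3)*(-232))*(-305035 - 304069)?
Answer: -4930414255744/23 ≈ -2.1437e+11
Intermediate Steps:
(353752 + (-189/161 + 3*3)*(-232))*(-305035 - 304069) = (353752 + (-189*1/161 + 9)*(-232))*(-609104) = (353752 + (-27/23 + 9)*(-232))*(-609104) = (353752 + (180/23)*(-232))*(-609104) = (353752 - 41760/23)*(-609104) = (8094536/23)*(-609104) = -4930414255744/23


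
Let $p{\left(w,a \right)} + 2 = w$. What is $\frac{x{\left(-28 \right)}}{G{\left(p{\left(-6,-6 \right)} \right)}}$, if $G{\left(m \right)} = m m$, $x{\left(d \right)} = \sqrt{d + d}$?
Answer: $\frac{i \sqrt{14}}{32} \approx 0.11693 i$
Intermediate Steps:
$p{\left(w,a \right)} = -2 + w$
$x{\left(d \right)} = \sqrt{2} \sqrt{d}$ ($x{\left(d \right)} = \sqrt{2 d} = \sqrt{2} \sqrt{d}$)
$G{\left(m \right)} = m^{2}$
$\frac{x{\left(-28 \right)}}{G{\left(p{\left(-6,-6 \right)} \right)}} = \frac{\sqrt{2} \sqrt{-28}}{\left(-2 - 6\right)^{2}} = \frac{\sqrt{2} \cdot 2 i \sqrt{7}}{\left(-8\right)^{2}} = \frac{2 i \sqrt{14}}{64} = 2 i \sqrt{14} \cdot \frac{1}{64} = \frac{i \sqrt{14}}{32}$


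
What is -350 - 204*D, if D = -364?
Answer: 73906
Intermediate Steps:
-350 - 204*D = -350 - 204*(-364) = -350 + 74256 = 73906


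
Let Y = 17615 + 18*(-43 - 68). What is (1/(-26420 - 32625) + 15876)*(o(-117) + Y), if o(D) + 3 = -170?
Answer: 14477181183036/59045 ≈ 2.4519e+8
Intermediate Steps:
o(D) = -173 (o(D) = -3 - 170 = -173)
Y = 15617 (Y = 17615 + 18*(-111) = 17615 - 1998 = 15617)
(1/(-26420 - 32625) + 15876)*(o(-117) + Y) = (1/(-26420 - 32625) + 15876)*(-173 + 15617) = (1/(-59045) + 15876)*15444 = (-1/59045 + 15876)*15444 = (937398419/59045)*15444 = 14477181183036/59045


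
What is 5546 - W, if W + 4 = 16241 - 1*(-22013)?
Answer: -32704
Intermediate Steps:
W = 38250 (W = -4 + (16241 - 1*(-22013)) = -4 + (16241 + 22013) = -4 + 38254 = 38250)
5546 - W = 5546 - 1*38250 = 5546 - 38250 = -32704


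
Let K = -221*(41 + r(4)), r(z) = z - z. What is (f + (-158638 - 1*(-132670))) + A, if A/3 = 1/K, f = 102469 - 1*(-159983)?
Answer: 2142781521/9061 ≈ 2.3648e+5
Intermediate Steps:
r(z) = 0
f = 262452 (f = 102469 + 159983 = 262452)
K = -9061 (K = -221*(41 + 0) = -221*41 = -9061)
A = -3/9061 (A = 3/(-9061) = 3*(-1/9061) = -3/9061 ≈ -0.00033109)
(f + (-158638 - 1*(-132670))) + A = (262452 + (-158638 - 1*(-132670))) - 3/9061 = (262452 + (-158638 + 132670)) - 3/9061 = (262452 - 25968) - 3/9061 = 236484 - 3/9061 = 2142781521/9061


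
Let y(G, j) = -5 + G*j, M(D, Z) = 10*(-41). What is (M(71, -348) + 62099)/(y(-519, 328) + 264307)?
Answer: 61689/94070 ≈ 0.65578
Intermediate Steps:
M(D, Z) = -410
(M(71, -348) + 62099)/(y(-519, 328) + 264307) = (-410 + 62099)/((-5 - 519*328) + 264307) = 61689/((-5 - 170232) + 264307) = 61689/(-170237 + 264307) = 61689/94070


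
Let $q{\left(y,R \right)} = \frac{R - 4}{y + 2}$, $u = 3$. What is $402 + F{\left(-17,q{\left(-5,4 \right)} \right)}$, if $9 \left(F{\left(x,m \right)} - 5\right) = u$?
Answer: $\frac{1222}{3} \approx 407.33$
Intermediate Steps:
$q{\left(y,R \right)} = \frac{-4 + R}{2 + y}$
$F{\left(x,m \right)} = \frac{16}{3}$ ($F{\left(x,m \right)} = 5 + \frac{1}{9} \cdot 3 = 5 + \frac{1}{3} = \frac{16}{3}$)
$402 + F{\left(-17,q{\left(-5,4 \right)} \right)} = 402 + \frac{16}{3} = \frac{1222}{3}$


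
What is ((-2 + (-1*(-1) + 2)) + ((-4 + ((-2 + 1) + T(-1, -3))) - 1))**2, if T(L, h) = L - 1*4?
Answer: 100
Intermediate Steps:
T(L, h) = -4 + L (T(L, h) = L - 4 = -4 + L)
((-2 + (-1*(-1) + 2)) + ((-4 + ((-2 + 1) + T(-1, -3))) - 1))**2 = ((-2 + (-1*(-1) + 2)) + ((-4 + ((-2 + 1) + (-4 - 1))) - 1))**2 = ((-2 + (1 + 2)) + ((-4 + (-1 - 5)) - 1))**2 = ((-2 + 3) + ((-4 - 6) - 1))**2 = (1 + (-10 - 1))**2 = (1 - 11)**2 = (-10)**2 = 100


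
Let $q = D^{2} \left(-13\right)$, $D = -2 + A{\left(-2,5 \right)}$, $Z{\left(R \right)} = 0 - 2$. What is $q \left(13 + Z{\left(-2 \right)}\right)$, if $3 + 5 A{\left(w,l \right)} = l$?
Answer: $- \frac{9152}{25} \approx -366.08$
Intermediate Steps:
$A{\left(w,l \right)} = - \frac{3}{5} + \frac{l}{5}$
$Z{\left(R \right)} = -2$
$D = - \frac{8}{5}$ ($D = -2 + \left(- \frac{3}{5} + \frac{1}{5} \cdot 5\right) = -2 + \left(- \frac{3}{5} + 1\right) = -2 + \frac{2}{5} = - \frac{8}{5} \approx -1.6$)
$q = - \frac{832}{25}$ ($q = \left(- \frac{8}{5}\right)^{2} \left(-13\right) = \frac{64}{25} \left(-13\right) = - \frac{832}{25} \approx -33.28$)
$q \left(13 + Z{\left(-2 \right)}\right) = - \frac{832 \left(13 - 2\right)}{25} = \left(- \frac{832}{25}\right) 11 = - \frac{9152}{25}$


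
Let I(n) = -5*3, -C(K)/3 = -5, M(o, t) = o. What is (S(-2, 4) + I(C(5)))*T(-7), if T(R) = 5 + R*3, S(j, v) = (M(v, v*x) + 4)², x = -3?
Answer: -784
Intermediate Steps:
S(j, v) = (4 + v)² (S(j, v) = (v + 4)² = (4 + v)²)
T(R) = 5 + 3*R
C(K) = 15 (C(K) = -3*(-5) = 15)
I(n) = -15
(S(-2, 4) + I(C(5)))*T(-7) = ((4 + 4)² - 15)*(5 + 3*(-7)) = (8² - 15)*(5 - 21) = (64 - 15)*(-16) = 49*(-16) = -784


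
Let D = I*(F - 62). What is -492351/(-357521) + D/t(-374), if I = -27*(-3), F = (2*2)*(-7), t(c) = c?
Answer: 1395233682/66856427 ≈ 20.869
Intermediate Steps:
F = -28 (F = 4*(-7) = -28)
I = 81
D = -7290 (D = 81*(-28 - 62) = 81*(-90) = -7290)
-492351/(-357521) + D/t(-374) = -492351/(-357521) - 7290/(-374) = -492351*(-1/357521) - 7290*(-1/374) = 492351/357521 + 3645/187 = 1395233682/66856427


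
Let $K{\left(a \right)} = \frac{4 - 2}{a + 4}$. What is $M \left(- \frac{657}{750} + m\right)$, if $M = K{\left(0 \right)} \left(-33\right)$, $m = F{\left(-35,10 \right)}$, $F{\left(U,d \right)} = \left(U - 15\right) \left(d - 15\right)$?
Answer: $- \frac{2055273}{500} \approx -4110.5$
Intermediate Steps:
$F{\left(U,d \right)} = \left(-15 + U\right) \left(-15 + d\right)$
$K{\left(a \right)} = \frac{2}{4 + a}$
$m = 250$ ($m = 225 - -525 - 150 - 350 = 225 + 525 - 150 - 350 = 250$)
$M = - \frac{33}{2}$ ($M = \frac{2}{4 + 0} \left(-33\right) = \frac{2}{4} \left(-33\right) = 2 \cdot \frac{1}{4} \left(-33\right) = \frac{1}{2} \left(-33\right) = - \frac{33}{2} \approx -16.5$)
$M \left(- \frac{657}{750} + m\right) = - \frac{33 \left(- \frac{657}{750} + 250\right)}{2} = - \frac{33 \left(\left(-657\right) \frac{1}{750} + 250\right)}{2} = - \frac{33 \left(- \frac{219}{250} + 250\right)}{2} = \left(- \frac{33}{2}\right) \frac{62281}{250} = - \frac{2055273}{500}$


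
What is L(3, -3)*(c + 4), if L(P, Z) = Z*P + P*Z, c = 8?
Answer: -216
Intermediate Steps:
L(P, Z) = 2*P*Z (L(P, Z) = P*Z + P*Z = 2*P*Z)
L(3, -3)*(c + 4) = (2*3*(-3))*(8 + 4) = -18*12 = -216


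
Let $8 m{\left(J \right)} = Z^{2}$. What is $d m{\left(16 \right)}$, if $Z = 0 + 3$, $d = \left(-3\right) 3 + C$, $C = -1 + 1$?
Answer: $- \frac{81}{8} \approx -10.125$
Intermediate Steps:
$C = 0$
$d = -9$ ($d = \left(-3\right) 3 + 0 = -9 + 0 = -9$)
$Z = 3$
$m{\left(J \right)} = \frac{9}{8}$ ($m{\left(J \right)} = \frac{3^{2}}{8} = \frac{1}{8} \cdot 9 = \frac{9}{8}$)
$d m{\left(16 \right)} = \left(-9\right) \frac{9}{8} = - \frac{81}{8}$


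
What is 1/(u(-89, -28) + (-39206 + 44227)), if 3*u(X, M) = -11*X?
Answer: 3/16042 ≈ 0.00018701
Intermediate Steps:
u(X, M) = -11*X/3 (u(X, M) = (-11*X)/3 = -11*X/3)
1/(u(-89, -28) + (-39206 + 44227)) = 1/(-11/3*(-89) + (-39206 + 44227)) = 1/(979/3 + 5021) = 1/(16042/3) = 3/16042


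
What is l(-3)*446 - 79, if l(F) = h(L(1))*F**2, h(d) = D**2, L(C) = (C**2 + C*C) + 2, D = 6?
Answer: 144425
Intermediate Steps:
L(C) = 2 + 2*C**2 (L(C) = (C**2 + C**2) + 2 = 2*C**2 + 2 = 2 + 2*C**2)
h(d) = 36 (h(d) = 6**2 = 36)
l(F) = 36*F**2
l(-3)*446 - 79 = (36*(-3)**2)*446 - 79 = (36*9)*446 - 79 = 324*446 - 79 = 144504 - 79 = 144425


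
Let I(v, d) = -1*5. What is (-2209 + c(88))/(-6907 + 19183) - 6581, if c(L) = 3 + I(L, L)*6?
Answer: -20197648/3069 ≈ -6581.2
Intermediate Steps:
I(v, d) = -5
c(L) = -27 (c(L) = 3 - 5*6 = 3 - 30 = -27)
(-2209 + c(88))/(-6907 + 19183) - 6581 = (-2209 - 27)/(-6907 + 19183) - 6581 = -2236/12276 - 6581 = -2236*1/12276 - 6581 = -559/3069 - 6581 = -20197648/3069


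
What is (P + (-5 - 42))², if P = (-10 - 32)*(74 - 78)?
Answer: 14641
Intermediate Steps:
P = 168 (P = -42*(-4) = 168)
(P + (-5 - 42))² = (168 + (-5 - 42))² = (168 - 47)² = 121² = 14641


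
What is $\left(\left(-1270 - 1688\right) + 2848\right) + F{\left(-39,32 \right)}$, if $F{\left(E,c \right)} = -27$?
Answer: $-137$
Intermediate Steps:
$\left(\left(-1270 - 1688\right) + 2848\right) + F{\left(-39,32 \right)} = \left(\left(-1270 - 1688\right) + 2848\right) - 27 = \left(-2958 + 2848\right) - 27 = -110 - 27 = -137$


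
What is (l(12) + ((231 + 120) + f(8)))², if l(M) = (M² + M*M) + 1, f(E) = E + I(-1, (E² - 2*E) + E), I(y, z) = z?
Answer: 495616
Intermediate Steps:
f(E) = E² (f(E) = E + ((E² - 2*E) + E) = E + (E² - E) = E²)
l(M) = 1 + 2*M² (l(M) = (M² + M²) + 1 = 2*M² + 1 = 1 + 2*M²)
(l(12) + ((231 + 120) + f(8)))² = ((1 + 2*12²) + ((231 + 120) + 8²))² = ((1 + 2*144) + (351 + 64))² = ((1 + 288) + 415)² = (289 + 415)² = 704² = 495616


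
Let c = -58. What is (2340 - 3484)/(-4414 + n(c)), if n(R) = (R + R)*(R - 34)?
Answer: -572/3129 ≈ -0.18281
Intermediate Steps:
n(R) = 2*R*(-34 + R) (n(R) = (2*R)*(-34 + R) = 2*R*(-34 + R))
(2340 - 3484)/(-4414 + n(c)) = (2340 - 3484)/(-4414 + 2*(-58)*(-34 - 58)) = -1144/(-4414 + 2*(-58)*(-92)) = -1144/(-4414 + 10672) = -1144/6258 = -1144*1/6258 = -572/3129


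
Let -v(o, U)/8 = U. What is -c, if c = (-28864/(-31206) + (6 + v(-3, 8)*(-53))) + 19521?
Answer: -357619589/15603 ≈ -22920.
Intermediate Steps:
v(o, U) = -8*U
c = 357619589/15603 (c = (-28864/(-31206) + (6 - 8*8*(-53))) + 19521 = (-28864*(-1/31206) + (6 - 64*(-53))) + 19521 = (14432/15603 + (6 + 3392)) + 19521 = (14432/15603 + 3398) + 19521 = 53033426/15603 + 19521 = 357619589/15603 ≈ 22920.)
-c = -1*357619589/15603 = -357619589/15603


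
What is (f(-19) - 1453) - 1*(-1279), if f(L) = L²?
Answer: 187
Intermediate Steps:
(f(-19) - 1453) - 1*(-1279) = ((-19)² - 1453) - 1*(-1279) = (361 - 1453) + 1279 = -1092 + 1279 = 187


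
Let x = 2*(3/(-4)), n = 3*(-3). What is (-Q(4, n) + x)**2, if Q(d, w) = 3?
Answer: 81/4 ≈ 20.250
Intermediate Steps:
n = -9
x = -3/2 (x = 2*(3*(-1/4)) = 2*(-3/4) = -3/2 ≈ -1.5000)
(-Q(4, n) + x)**2 = (-1*3 - 3/2)**2 = (-3 - 3/2)**2 = (-9/2)**2 = 81/4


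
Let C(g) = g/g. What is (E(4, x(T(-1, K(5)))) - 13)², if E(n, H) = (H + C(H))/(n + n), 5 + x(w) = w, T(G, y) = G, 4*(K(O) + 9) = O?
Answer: 11881/64 ≈ 185.64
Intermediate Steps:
C(g) = 1
K(O) = -9 + O/4
x(w) = -5 + w
E(n, H) = (1 + H)/(2*n) (E(n, H) = (H + 1)/(n + n) = (1 + H)/((2*n)) = (1 + H)*(1/(2*n)) = (1 + H)/(2*n))
(E(4, x(T(-1, K(5)))) - 13)² = ((½)*(1 + (-5 - 1))/4 - 13)² = ((½)*(¼)*(1 - 6) - 13)² = ((½)*(¼)*(-5) - 13)² = (-5/8 - 13)² = (-109/8)² = 11881/64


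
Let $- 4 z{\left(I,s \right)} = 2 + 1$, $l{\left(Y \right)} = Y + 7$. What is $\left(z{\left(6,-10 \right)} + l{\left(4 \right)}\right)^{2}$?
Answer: $\frac{1681}{16} \approx 105.06$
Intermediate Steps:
$l{\left(Y \right)} = 7 + Y$
$z{\left(I,s \right)} = - \frac{3}{4}$ ($z{\left(I,s \right)} = - \frac{2 + 1}{4} = \left(- \frac{1}{4}\right) 3 = - \frac{3}{4}$)
$\left(z{\left(6,-10 \right)} + l{\left(4 \right)}\right)^{2} = \left(- \frac{3}{4} + \left(7 + 4\right)\right)^{2} = \left(- \frac{3}{4} + 11\right)^{2} = \left(\frac{41}{4}\right)^{2} = \frac{1681}{16}$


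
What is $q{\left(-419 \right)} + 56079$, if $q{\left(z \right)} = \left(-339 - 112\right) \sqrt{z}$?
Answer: $56079 - 451 i \sqrt{419} \approx 56079.0 - 9231.7 i$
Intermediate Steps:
$q{\left(z \right)} = - 451 \sqrt{z}$ ($q{\left(z \right)} = \left(-339 - 112\right) \sqrt{z} = - 451 \sqrt{z}$)
$q{\left(-419 \right)} + 56079 = - 451 \sqrt{-419} + 56079 = - 451 i \sqrt{419} + 56079 = 56079 - 451 i \sqrt{419}$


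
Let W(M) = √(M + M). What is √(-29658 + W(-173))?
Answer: √(-29658 + I*√346) ≈ 0.054 + 172.22*I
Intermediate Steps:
W(M) = √2*√M (W(M) = √(2*M) = √2*√M)
√(-29658 + W(-173)) = √(-29658 + √2*√(-173)) = √(-29658 + √2*(I*√173)) = √(-29658 + I*√346)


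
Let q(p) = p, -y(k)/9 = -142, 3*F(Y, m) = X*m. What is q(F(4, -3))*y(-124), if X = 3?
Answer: -3834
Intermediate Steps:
F(Y, m) = m (F(Y, m) = (3*m)/3 = m)
y(k) = 1278 (y(k) = -9*(-142) = 1278)
q(F(4, -3))*y(-124) = -3*1278 = -3834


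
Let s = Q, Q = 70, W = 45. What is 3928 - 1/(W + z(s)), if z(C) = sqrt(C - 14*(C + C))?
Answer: 341735/87 + I*sqrt(210)/1305 ≈ 3928.0 + 0.011105*I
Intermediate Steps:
s = 70
z(C) = 3*sqrt(3)*sqrt(-C) (z(C) = sqrt(C - 28*C) = sqrt(-27*C) = 3*sqrt(3)*sqrt(-C))
3928 - 1/(W + z(s)) = 3928 - 1/(45 + 3*sqrt(3)*sqrt(-1*70)) = 3928 - 1/(45 + 3*sqrt(3)*sqrt(-70)) = 3928 - 1/(45 + 3*sqrt(3)*(I*sqrt(70))) = 3928 - 1/(45 + 3*I*sqrt(210))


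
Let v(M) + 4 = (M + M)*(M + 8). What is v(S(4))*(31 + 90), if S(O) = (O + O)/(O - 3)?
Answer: 30492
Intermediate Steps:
S(O) = 2*O/(-3 + O) (S(O) = (2*O)/(-3 + O) = 2*O/(-3 + O))
v(M) = -4 + 2*M*(8 + M) (v(M) = -4 + (M + M)*(M + 8) = -4 + (2*M)*(8 + M) = -4 + 2*M*(8 + M))
v(S(4))*(31 + 90) = (-4 + 2*(2*4/(-3 + 4))**2 + 16*(2*4/(-3 + 4)))*(31 + 90) = (-4 + 2*(2*4/1)**2 + 16*(2*4/1))*121 = (-4 + 2*(2*4*1)**2 + 16*(2*4*1))*121 = (-4 + 2*8**2 + 16*8)*121 = (-4 + 2*64 + 128)*121 = (-4 + 128 + 128)*121 = 252*121 = 30492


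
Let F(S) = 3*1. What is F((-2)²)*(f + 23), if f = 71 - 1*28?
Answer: 198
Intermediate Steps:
F(S) = 3
f = 43 (f = 71 - 28 = 43)
F((-2)²)*(f + 23) = 3*(43 + 23) = 3*66 = 198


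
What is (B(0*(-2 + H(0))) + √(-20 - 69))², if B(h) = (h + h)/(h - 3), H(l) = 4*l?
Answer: -89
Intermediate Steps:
B(h) = 2*h/(-3 + h) (B(h) = (2*h)/(-3 + h) = 2*h/(-3 + h))
(B(0*(-2 + H(0))) + √(-20 - 69))² = (2*(0*(-2 + 4*0))/(-3 + 0*(-2 + 4*0)) + √(-20 - 69))² = (2*(0*(-2 + 0))/(-3 + 0*(-2 + 0)) + √(-89))² = (2*(0*(-2))/(-3 + 0*(-2)) + I*√89)² = (2*0/(-3 + 0) + I*√89)² = (2*0/(-3) + I*√89)² = (2*0*(-⅓) + I*√89)² = (0 + I*√89)² = (I*√89)² = -89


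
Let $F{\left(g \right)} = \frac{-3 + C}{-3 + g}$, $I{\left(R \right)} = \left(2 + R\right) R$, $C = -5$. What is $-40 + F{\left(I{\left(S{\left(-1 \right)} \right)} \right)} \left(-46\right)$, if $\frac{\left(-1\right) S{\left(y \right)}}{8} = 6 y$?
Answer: $- \frac{95512}{2397} \approx -39.846$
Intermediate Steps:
$S{\left(y \right)} = - 48 y$ ($S{\left(y \right)} = - 8 \cdot 6 y = - 48 y$)
$I{\left(R \right)} = R \left(2 + R\right)$
$F{\left(g \right)} = - \frac{8}{-3 + g}$ ($F{\left(g \right)} = \frac{-3 - 5}{-3 + g} = - \frac{8}{-3 + g}$)
$-40 + F{\left(I{\left(S{\left(-1 \right)} \right)} \right)} \left(-46\right) = -40 + - \frac{8}{-3 + \left(-48\right) \left(-1\right) \left(2 - -48\right)} \left(-46\right) = -40 + - \frac{8}{-3 + 48 \left(2 + 48\right)} \left(-46\right) = -40 + - \frac{8}{-3 + 48 \cdot 50} \left(-46\right) = -40 + - \frac{8}{-3 + 2400} \left(-46\right) = -40 + - \frac{8}{2397} \left(-46\right) = -40 + \left(-8\right) \frac{1}{2397} \left(-46\right) = -40 - - \frac{368}{2397} = -40 + \frac{368}{2397} = - \frac{95512}{2397}$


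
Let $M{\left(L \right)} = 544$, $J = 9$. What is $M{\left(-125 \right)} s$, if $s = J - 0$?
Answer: $4896$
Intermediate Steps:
$s = 9$ ($s = 9 - 0 = 9 + 0 = 9$)
$M{\left(-125 \right)} s = 544 \cdot 9 = 4896$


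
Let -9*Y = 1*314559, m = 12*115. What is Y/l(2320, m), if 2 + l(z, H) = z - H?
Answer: -4993/134 ≈ -37.261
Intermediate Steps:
m = 1380
l(z, H) = -2 + z - H (l(z, H) = -2 + (z - H) = -2 + z - H)
Y = -34951 (Y = -314559/9 = -⅑*314559 = -34951)
Y/l(2320, m) = -34951/(-2 + 2320 - 1*1380) = -34951/(-2 + 2320 - 1380) = -34951/938 = -34951*1/938 = -4993/134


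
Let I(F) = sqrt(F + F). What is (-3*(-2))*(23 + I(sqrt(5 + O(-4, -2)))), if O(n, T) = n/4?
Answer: 150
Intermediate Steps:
O(n, T) = n/4 (O(n, T) = n*(1/4) = n/4)
I(F) = sqrt(2)*sqrt(F) (I(F) = sqrt(2*F) = sqrt(2)*sqrt(F))
(-3*(-2))*(23 + I(sqrt(5 + O(-4, -2)))) = (-3*(-2))*(23 + sqrt(2)*sqrt(sqrt(5 + (1/4)*(-4)))) = 6*(23 + sqrt(2)*sqrt(sqrt(5 - 1))) = 6*(23 + sqrt(2)*sqrt(sqrt(4))) = 6*(23 + sqrt(2)*sqrt(2)) = 6*(23 + 2) = 6*25 = 150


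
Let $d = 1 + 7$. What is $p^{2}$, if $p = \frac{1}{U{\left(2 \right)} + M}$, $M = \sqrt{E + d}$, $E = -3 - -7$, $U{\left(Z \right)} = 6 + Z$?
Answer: $\frac{19}{676} - \frac{2 \sqrt{3}}{169} \approx 0.0076089$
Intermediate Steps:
$d = 8$
$E = 4$ ($E = -3 + 7 = 4$)
$M = 2 \sqrt{3}$ ($M = \sqrt{4 + 8} = \sqrt{12} = 2 \sqrt{3} \approx 3.4641$)
$p = \frac{1}{8 + 2 \sqrt{3}}$ ($p = \frac{1}{\left(6 + 2\right) + 2 \sqrt{3}} = \frac{1}{8 + 2 \sqrt{3}} \approx 0.087229$)
$p^{2} = \left(\frac{2}{13} - \frac{\sqrt{3}}{26}\right)^{2}$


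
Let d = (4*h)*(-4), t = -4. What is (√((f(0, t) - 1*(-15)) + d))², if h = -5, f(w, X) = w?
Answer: 95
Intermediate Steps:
d = 80 (d = (4*(-5))*(-4) = -20*(-4) = 80)
(√((f(0, t) - 1*(-15)) + d))² = (√((0 - 1*(-15)) + 80))² = (√((0 + 15) + 80))² = (√(15 + 80))² = (√95)² = 95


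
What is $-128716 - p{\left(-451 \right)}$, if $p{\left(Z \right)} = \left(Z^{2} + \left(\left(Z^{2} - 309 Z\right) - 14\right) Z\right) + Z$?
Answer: $154246780$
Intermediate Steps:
$p{\left(Z \right)} = Z + Z^{2} + Z \left(-14 + Z^{2} - 309 Z\right)$ ($p{\left(Z \right)} = \left(Z^{2} + \left(-14 + Z^{2} - 309 Z\right) Z\right) + Z = \left(Z^{2} + Z \left(-14 + Z^{2} - 309 Z\right)\right) + Z = Z + Z^{2} + Z \left(-14 + Z^{2} - 309 Z\right)$)
$-128716 - p{\left(-451 \right)} = -128716 - - 451 \left(-13 + \left(-451\right)^{2} - -138908\right) = -128716 - - 451 \left(-13 + 203401 + 138908\right) = -128716 - \left(-451\right) 342296 = -128716 - -154375496 = -128716 + 154375496 = 154246780$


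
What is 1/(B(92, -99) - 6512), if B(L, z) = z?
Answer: -1/6611 ≈ -0.00015126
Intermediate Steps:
1/(B(92, -99) - 6512) = 1/(-99 - 6512) = 1/(-6611) = -1/6611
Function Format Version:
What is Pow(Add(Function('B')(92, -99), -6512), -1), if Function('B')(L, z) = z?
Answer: Rational(-1, 6611) ≈ -0.00015126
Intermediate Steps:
Pow(Add(Function('B')(92, -99), -6512), -1) = Pow(Add(-99, -6512), -1) = Pow(-6611, -1) = Rational(-1, 6611)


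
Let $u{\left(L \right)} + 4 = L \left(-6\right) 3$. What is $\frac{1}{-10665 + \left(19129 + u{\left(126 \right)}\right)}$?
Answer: $\frac{1}{6192} \approx 0.0001615$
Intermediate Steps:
$u{\left(L \right)} = -4 - 18 L$ ($u{\left(L \right)} = -4 + L \left(-6\right) 3 = -4 + - 6 L 3 = -4 - 18 L$)
$\frac{1}{-10665 + \left(19129 + u{\left(126 \right)}\right)} = \frac{1}{-10665 + \left(19129 - 2272\right)} = \frac{1}{-10665 + 16857} = \frac{1}{6192}$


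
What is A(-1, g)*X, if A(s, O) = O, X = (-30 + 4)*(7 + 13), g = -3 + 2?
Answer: 520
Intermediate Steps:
g = -1
X = -520 (X = -26*20 = -520)
A(-1, g)*X = -1*(-520) = 520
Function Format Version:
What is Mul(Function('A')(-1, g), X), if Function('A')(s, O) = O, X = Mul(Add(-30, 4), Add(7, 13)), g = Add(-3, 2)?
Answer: 520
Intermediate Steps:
g = -1
X = -520 (X = Mul(-26, 20) = -520)
Mul(Function('A')(-1, g), X) = Mul(-1, -520) = 520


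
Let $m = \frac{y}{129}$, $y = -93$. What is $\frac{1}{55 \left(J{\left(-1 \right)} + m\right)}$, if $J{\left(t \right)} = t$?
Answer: $- \frac{43}{4070} \approx -0.010565$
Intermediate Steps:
$m = - \frac{31}{43}$ ($m = - \frac{93}{129} = \left(-93\right) \frac{1}{129} = - \frac{31}{43} \approx -0.72093$)
$\frac{1}{55 \left(J{\left(-1 \right)} + m\right)} = \frac{1}{55 \left(-1 - \frac{31}{43}\right)} = \frac{1}{55 \left(- \frac{74}{43}\right)} = \frac{1}{- \frac{4070}{43}} = - \frac{43}{4070}$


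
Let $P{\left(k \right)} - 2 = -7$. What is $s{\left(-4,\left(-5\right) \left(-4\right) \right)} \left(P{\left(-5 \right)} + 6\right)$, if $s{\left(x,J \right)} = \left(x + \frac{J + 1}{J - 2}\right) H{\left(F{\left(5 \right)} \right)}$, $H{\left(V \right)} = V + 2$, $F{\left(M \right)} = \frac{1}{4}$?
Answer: $- \frac{51}{8} \approx -6.375$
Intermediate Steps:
$P{\left(k \right)} = -5$ ($P{\left(k \right)} = 2 - 7 = -5$)
$F{\left(M \right)} = \frac{1}{4}$
$H{\left(V \right)} = 2 + V$
$s{\left(x,J \right)} = \frac{9 x}{4} + \frac{9 \left(1 + J\right)}{4 \left(-2 + J\right)}$ ($s{\left(x,J \right)} = \left(x + \frac{J + 1}{J - 2}\right) \left(2 + \frac{1}{4}\right) = \left(x + \frac{1 + J}{-2 + J}\right) \frac{9}{4} = \frac{9 x}{4} + \frac{9 \left(1 + J\right)}{4 \left(-2 + J\right)}$)
$s{\left(-4,\left(-5\right) \left(-4\right) \right)} \left(P{\left(-5 \right)} + 6\right) = \frac{9 \left(1 - -20 - -8 + \left(-5\right) \left(-4\right) \left(-4\right)\right)}{4 \left(-2 - -20\right)} \left(-5 + 6\right) = \frac{9 \left(1 + 20 + 8 + 20 \left(-4\right)\right)}{4 \left(-2 + 20\right)} 1 = \frac{9 \left(1 + 20 + 8 - 80\right)}{4 \cdot 18} \cdot 1 = \frac{9}{4} \cdot \frac{1}{18} \left(-51\right) 1 = \left(- \frac{51}{8}\right) 1 = - \frac{51}{8}$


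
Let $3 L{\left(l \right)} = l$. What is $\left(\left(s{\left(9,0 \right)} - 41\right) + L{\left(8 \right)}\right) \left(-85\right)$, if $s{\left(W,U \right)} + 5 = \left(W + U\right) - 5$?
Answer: $\frac{10030}{3} \approx 3343.3$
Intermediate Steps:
$L{\left(l \right)} = \frac{l}{3}$
$s{\left(W,U \right)} = -10 + U + W$ ($s{\left(W,U \right)} = -5 - \left(5 - U - W\right) = -5 + \left(-5 + U + W\right) = -10 + U + W$)
$\left(\left(s{\left(9,0 \right)} - 41\right) + L{\left(8 \right)}\right) \left(-85\right) = \left(\left(\left(-10 + 0 + 9\right) - 41\right) + \frac{1}{3} \cdot 8\right) \left(-85\right) = \left(\left(-1 - 41\right) + \frac{8}{3}\right) \left(-85\right) = \left(-42 + \frac{8}{3}\right) \left(-85\right) = \left(- \frac{118}{3}\right) \left(-85\right) = \frac{10030}{3}$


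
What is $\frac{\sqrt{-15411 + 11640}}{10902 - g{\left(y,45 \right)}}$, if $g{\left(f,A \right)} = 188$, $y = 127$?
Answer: $\frac{3 i \sqrt{419}}{10714} \approx 0.0057316 i$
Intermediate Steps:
$\frac{\sqrt{-15411 + 11640}}{10902 - g{\left(y,45 \right)}} = \frac{\sqrt{-15411 + 11640}}{10902 - 188} = \frac{\sqrt{-3771}}{10902 - 188} = \frac{3 i \sqrt{419}}{10714}$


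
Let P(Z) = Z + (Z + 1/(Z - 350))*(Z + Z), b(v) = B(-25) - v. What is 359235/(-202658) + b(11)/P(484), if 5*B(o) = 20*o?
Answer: -5644913083653/3184083054064 ≈ -1.7729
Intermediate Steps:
B(o) = 4*o (B(o) = (20*o)/5 = 4*o)
b(v) = -100 - v (b(v) = 4*(-25) - v = -100 - v)
P(Z) = Z + 2*Z*(Z + 1/(-350 + Z)) (P(Z) = Z + (Z + 1/(-350 + Z))*(2*Z) = Z + 2*Z*(Z + 1/(-350 + Z)))
359235/(-202658) + b(11)/P(484) = 359235/(-202658) + (-100 - 1*11)/((484*(-348 - 699*484 + 2*484²)/(-350 + 484))) = 359235*(-1/202658) + (-100 - 11)/((484*(-348 - 338316 + 2*234256)/134)) = -359235/202658 - 111*67/(242*(-348 - 338316 + 468512)) = -359235/202658 - 111/(484*(1/134)*129848) = -359235/202658 - 111/31423216/67 = -359235/202658 - 111*67/31423216 = -359235/202658 - 7437/31423216 = -5644913083653/3184083054064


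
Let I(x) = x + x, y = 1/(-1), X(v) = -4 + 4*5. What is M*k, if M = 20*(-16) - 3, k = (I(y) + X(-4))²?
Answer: -63308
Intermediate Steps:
X(v) = 16 (X(v) = -4 + 20 = 16)
y = -1 (y = 1*(-1) = -1)
I(x) = 2*x
k = 196 (k = (2*(-1) + 16)² = (-2 + 16)² = 14² = 196)
M = -323 (M = -320 - 3 = -323)
M*k = -323*196 = -63308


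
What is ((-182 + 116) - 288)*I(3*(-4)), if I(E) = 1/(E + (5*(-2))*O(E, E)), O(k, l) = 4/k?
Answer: 531/13 ≈ 40.846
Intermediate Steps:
I(E) = 1/(E - 40/E) (I(E) = 1/(E + (5*(-2))*(4/E)) = 1/(E - 40/E))
((-182 + 116) - 288)*I(3*(-4)) = ((-182 + 116) - 288)*((3*(-4))/(-40 + (3*(-4))**2)) = (-66 - 288)*(-12/(-40 + (-12)**2)) = -(-4248)/(-40 + 144) = -(-4248)/104 = -354*(-3/26) = 531/13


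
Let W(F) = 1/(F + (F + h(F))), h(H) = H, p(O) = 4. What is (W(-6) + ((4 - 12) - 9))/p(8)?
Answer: -307/72 ≈ -4.2639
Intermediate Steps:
W(F) = 1/(3*F) (W(F) = 1/(F + (F + F)) = 1/(F + 2*F) = 1/(3*F))
(W(-6) + ((4 - 12) - 9))/p(8) = ((⅓)/(-6) + ((4 - 12) - 9))/4 = ((⅓)*(-⅙) + (-8 - 9))*(¼) = (-1/18 - 17)*(¼) = -307/18*¼ = -307/72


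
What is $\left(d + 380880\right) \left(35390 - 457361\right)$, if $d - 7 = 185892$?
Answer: $-239164301409$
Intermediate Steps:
$d = 185899$ ($d = 7 + 185892 = 185899$)
$\left(d + 380880\right) \left(35390 - 457361\right) = \left(185899 + 380880\right) \left(35390 - 457361\right) = 566779 \left(-421971\right) = -239164301409$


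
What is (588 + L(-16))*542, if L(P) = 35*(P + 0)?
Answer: 15176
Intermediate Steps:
L(P) = 35*P
(588 + L(-16))*542 = (588 + 35*(-16))*542 = (588 - 560)*542 = 28*542 = 15176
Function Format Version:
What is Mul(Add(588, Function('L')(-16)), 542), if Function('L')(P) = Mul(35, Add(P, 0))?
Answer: 15176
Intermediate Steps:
Function('L')(P) = Mul(35, P)
Mul(Add(588, Function('L')(-16)), 542) = Mul(Add(588, Mul(35, -16)), 542) = Mul(Add(588, -560), 542) = Mul(28, 542) = 15176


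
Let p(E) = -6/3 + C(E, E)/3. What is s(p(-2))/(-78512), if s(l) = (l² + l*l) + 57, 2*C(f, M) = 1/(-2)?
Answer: -4729/5652864 ≈ -0.00083657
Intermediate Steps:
C(f, M) = -¼ (C(f, M) = (1/(-2))/2 = (1*(-½))/2 = (½)*(-½) = -¼)
p(E) = -25/12 (p(E) = -6/3 - ¼/3 = -6*⅓ - ¼*⅓ = -2 - 1/12 = -25/12)
s(l) = 57 + 2*l² (s(l) = (l² + l²) + 57 = 2*l² + 57 = 57 + 2*l²)
s(p(-2))/(-78512) = (57 + 2*(-25/12)²)/(-78512) = (57 + 2*(625/144))*(-1/78512) = (57 + 625/72)*(-1/78512) = (4729/72)*(-1/78512) = -4729/5652864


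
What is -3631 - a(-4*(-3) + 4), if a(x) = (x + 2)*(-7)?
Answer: -3505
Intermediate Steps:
a(x) = -14 - 7*x (a(x) = (2 + x)*(-7) = -14 - 7*x)
-3631 - a(-4*(-3) + 4) = -3631 - (-14 - 7*(-4*(-3) + 4)) = -3631 - (-14 - 7*(12 + 4)) = -3631 - (-14 - 7*16) = -3631 - (-14 - 112) = -3631 - 1*(-126) = -3631 + 126 = -3505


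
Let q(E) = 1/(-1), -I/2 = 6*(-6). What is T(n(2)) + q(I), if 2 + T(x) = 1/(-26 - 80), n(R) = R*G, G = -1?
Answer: -319/106 ≈ -3.0094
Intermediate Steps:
I = 72 (I = -12*(-6) = -2*(-36) = 72)
n(R) = -R (n(R) = R*(-1) = -R)
T(x) = -213/106 (T(x) = -2 + 1/(-26 - 80) = -2 + 1/(-106) = -2 - 1/106 = -213/106)
q(E) = -1
T(n(2)) + q(I) = -213/106 - 1 = -319/106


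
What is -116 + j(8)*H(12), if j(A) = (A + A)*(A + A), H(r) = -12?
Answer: -3188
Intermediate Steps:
j(A) = 4*A² (j(A) = (2*A)*(2*A) = 4*A²)
-116 + j(8)*H(12) = -116 + (4*8²)*(-12) = -116 + (4*64)*(-12) = -116 + 256*(-12) = -116 - 3072 = -3188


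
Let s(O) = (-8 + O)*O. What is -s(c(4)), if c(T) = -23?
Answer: -713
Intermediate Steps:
s(O) = O*(-8 + O)
-s(c(4)) = -(-23)*(-8 - 23) = -(-23)*(-31) = -1*713 = -713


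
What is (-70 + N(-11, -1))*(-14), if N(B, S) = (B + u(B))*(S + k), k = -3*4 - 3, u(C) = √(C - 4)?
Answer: -1484 + 224*I*√15 ≈ -1484.0 + 867.55*I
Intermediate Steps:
u(C) = √(-4 + C)
k = -15 (k = -12 - 3 = -15)
N(B, S) = (-15 + S)*(B + √(-4 + B)) (N(B, S) = (B + √(-4 + B))*(S - 15) = (B + √(-4 + B))*(-15 + S) = (-15 + S)*(B + √(-4 + B)))
(-70 + N(-11, -1))*(-14) = (-70 + (-15*(-11) - 15*√(-4 - 11) - 11*(-1) - √(-4 - 11)))*(-14) = (-70 + (165 - 15*I*√15 + 11 - √(-15)))*(-14) = (-70 + (165 - 15*I*√15 + 11 - I*√15))*(-14) = (-70 + (176 - 16*I*√15))*(-14) = (106 - 16*I*√15)*(-14) = -1484 + 224*I*√15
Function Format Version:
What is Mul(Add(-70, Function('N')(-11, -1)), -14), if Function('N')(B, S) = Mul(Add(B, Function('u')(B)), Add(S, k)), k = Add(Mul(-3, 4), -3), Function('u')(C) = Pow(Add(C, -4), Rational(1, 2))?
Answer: Add(-1484, Mul(224, I, Pow(15, Rational(1, 2)))) ≈ Add(-1484.0, Mul(867.55, I))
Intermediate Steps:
Function('u')(C) = Pow(Add(-4, C), Rational(1, 2))
k = -15 (k = Add(-12, -3) = -15)
Function('N')(B, S) = Mul(Add(-15, S), Add(B, Pow(Add(-4, B), Rational(1, 2)))) (Function('N')(B, S) = Mul(Add(B, Pow(Add(-4, B), Rational(1, 2))), Add(S, -15)) = Mul(Add(B, Pow(Add(-4, B), Rational(1, 2))), Add(-15, S)) = Mul(Add(-15, S), Add(B, Pow(Add(-4, B), Rational(1, 2)))))
Mul(Add(-70, Function('N')(-11, -1)), -14) = Mul(Add(-70, Add(Mul(-15, -11), Mul(-15, Pow(Add(-4, -11), Rational(1, 2))), Mul(-11, -1), Mul(-1, Pow(Add(-4, -11), Rational(1, 2))))), -14) = Mul(Add(-70, Add(165, Mul(-15, Pow(-15, Rational(1, 2))), 11, Mul(-1, Pow(-15, Rational(1, 2))))), -14) = Mul(Add(-70, Add(165, Mul(-15, Mul(I, Pow(15, Rational(1, 2)))), 11, Mul(-1, Mul(I, Pow(15, Rational(1, 2)))))), -14) = Mul(Add(-70, Add(165, Mul(-15, I, Pow(15, Rational(1, 2))), 11, Mul(-1, I, Pow(15, Rational(1, 2))))), -14) = Mul(Add(-70, Add(176, Mul(-16, I, Pow(15, Rational(1, 2))))), -14) = Mul(Add(106, Mul(-16, I, Pow(15, Rational(1, 2)))), -14) = Add(-1484, Mul(224, I, Pow(15, Rational(1, 2))))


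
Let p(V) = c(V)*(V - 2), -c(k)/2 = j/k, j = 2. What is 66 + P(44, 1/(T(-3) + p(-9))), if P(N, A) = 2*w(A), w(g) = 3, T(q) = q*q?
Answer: 72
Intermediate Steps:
T(q) = q**2
c(k) = -4/k
p(V) = -4*(-2 + V)/V (p(V) = (-4/V)*(V - 2) = (-4/V)*(-2 + V) = -4*(-2 + V)/V)
P(N, A) = 6 (P(N, A) = 2*3 = 6)
66 + P(44, 1/(T(-3) + p(-9))) = 66 + 6 = 72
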